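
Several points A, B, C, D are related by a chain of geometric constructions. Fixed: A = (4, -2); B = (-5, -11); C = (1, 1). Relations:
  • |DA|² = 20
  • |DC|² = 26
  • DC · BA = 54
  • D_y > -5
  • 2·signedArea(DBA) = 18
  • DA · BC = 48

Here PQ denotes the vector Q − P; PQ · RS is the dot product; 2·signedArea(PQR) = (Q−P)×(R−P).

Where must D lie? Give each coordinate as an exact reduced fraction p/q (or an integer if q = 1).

D = (0, -4)

1. D_x = 0  [DA · BC = 48 ∩ 2·signedArea(DBA) = 18]
2. D_y = -4  [DA · BC = 48 ∩ 2·signedArea(DBA) = 18]
   → D = (0, -4)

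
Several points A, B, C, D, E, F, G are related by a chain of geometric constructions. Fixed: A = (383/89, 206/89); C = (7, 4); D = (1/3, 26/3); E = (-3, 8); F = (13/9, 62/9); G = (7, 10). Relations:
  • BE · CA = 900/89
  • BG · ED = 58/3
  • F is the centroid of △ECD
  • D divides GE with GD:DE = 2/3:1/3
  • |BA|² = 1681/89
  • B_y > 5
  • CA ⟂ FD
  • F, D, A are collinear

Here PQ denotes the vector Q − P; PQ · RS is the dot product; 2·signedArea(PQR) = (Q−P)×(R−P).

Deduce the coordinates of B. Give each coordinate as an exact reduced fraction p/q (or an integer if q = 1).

B = (2, 6)

1. B_x = 2  [BE · CA = 900/89 ∩ BG · ED = 58/3]
2. B_y = 6  [BE · CA = 900/89 ∩ BG · ED = 58/3]
   → B = (2, 6)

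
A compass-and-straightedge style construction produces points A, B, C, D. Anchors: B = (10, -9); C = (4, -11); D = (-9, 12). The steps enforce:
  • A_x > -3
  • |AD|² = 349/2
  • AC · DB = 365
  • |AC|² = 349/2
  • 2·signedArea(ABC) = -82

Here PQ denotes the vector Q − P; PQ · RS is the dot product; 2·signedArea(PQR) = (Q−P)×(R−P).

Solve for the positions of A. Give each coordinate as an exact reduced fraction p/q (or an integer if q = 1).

1. A_x = -5/2  [2·signedArea(ABC) = -82 ∩ AC · DB = 365]
2. A_y = 1/2  [2·signedArea(ABC) = -82 ∩ AC · DB = 365]
   → A = (-5/2, 1/2)

A = (-5/2, 1/2)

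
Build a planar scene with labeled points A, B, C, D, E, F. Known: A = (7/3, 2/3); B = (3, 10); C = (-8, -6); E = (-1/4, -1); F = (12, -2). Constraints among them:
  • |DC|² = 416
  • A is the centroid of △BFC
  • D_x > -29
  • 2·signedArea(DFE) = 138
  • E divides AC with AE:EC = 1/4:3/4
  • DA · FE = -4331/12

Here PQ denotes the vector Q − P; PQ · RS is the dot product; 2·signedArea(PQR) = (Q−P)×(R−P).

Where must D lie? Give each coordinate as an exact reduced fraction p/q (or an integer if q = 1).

1. D_x = -28  [DA · FE = -4331/12 ∩ 2·signedArea(DFE) = 138]
2. D_y = -10  [DA · FE = -4331/12 ∩ 2·signedArea(DFE) = 138]
   → D = (-28, -10)

D = (-28, -10)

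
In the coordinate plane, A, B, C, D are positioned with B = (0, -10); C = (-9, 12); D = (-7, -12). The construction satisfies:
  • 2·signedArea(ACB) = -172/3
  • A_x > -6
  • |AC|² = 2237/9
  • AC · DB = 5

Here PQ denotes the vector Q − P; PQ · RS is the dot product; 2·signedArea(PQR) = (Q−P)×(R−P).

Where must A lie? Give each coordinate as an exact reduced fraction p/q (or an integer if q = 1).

A = (-16/3, -10/3)

1. A_x = -16/3  [2·signedArea(ACB) = -172/3 ∩ AC · DB = 5]
2. A_y = -10/3  [2·signedArea(ACB) = -172/3 ∩ AC · DB = 5]
   → A = (-16/3, -10/3)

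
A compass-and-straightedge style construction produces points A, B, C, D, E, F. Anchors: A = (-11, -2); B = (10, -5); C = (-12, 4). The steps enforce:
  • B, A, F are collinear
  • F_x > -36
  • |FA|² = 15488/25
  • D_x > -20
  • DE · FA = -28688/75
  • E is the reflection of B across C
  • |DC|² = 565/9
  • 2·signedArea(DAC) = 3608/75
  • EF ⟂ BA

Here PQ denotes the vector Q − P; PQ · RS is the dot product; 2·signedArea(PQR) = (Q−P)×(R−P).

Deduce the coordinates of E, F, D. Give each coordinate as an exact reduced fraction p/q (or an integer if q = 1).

1. E_x = -34  [E is the reflection of B across C]
2. E_y = 13  [E is the reflection of B across C]
   → E = (-34, 13)
3. F_x = -891/25  [B, A, F are collinear ∩ EF ⟂ BA]
4. F_y = 38/25  [B, A, F are collinear ∩ EF ⟂ BA]
   → F = (-891/25, 38/25)
5. D_x = -497/25  [2·signedArea(DAC) = 3608/75 ∩ DE · FA = -28688/75]
6. D_y = 238/75  [2·signedArea(DAC) = 3608/75 ∩ DE · FA = -28688/75]
   → D = (-497/25, 238/75)

D = (-497/25, 238/75)
E = (-34, 13)
F = (-891/25, 38/25)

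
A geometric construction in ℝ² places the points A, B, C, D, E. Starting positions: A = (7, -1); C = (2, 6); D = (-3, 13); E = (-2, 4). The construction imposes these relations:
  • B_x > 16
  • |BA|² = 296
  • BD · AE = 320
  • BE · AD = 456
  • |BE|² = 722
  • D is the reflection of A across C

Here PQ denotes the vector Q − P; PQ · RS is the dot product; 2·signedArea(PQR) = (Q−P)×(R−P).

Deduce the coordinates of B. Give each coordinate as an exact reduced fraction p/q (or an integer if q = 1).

B = (17, -15)

1. B_x = 17  [BD · AE = 320 ∩ BE · AD = 456]
2. B_y = -15  [BD · AE = 320 ∩ BE · AD = 456]
   → B = (17, -15)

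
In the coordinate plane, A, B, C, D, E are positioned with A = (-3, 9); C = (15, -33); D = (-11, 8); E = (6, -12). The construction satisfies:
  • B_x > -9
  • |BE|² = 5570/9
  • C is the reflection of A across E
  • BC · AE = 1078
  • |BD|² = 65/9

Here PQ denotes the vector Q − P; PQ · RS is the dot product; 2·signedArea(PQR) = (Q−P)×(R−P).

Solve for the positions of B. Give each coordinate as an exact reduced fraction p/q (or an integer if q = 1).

1. B_x = -25/3  [line -9·x + 21·y + -250 = 0 ∩ |BD|² = 65/9]
2. B_y = 25/3  [line -9·x + 21·y + -250 = 0 ∩ |BD|² = 65/9]
   → B = (-25/3, 25/3)

B = (-25/3, 25/3)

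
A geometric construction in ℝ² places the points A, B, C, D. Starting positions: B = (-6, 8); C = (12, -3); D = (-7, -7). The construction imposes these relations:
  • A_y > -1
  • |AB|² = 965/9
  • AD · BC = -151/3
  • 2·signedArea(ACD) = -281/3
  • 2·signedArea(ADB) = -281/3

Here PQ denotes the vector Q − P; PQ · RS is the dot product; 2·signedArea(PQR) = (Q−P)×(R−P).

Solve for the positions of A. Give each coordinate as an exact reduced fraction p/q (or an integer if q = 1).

A = (-1/3, -2/3)

1. A_x = -1/3  [2·signedArea(ADB) = -281/3 ∩ 2·signedArea(ACD) = -281/3]
2. A_y = -2/3  [2·signedArea(ADB) = -281/3 ∩ 2·signedArea(ACD) = -281/3]
   → A = (-1/3, -2/3)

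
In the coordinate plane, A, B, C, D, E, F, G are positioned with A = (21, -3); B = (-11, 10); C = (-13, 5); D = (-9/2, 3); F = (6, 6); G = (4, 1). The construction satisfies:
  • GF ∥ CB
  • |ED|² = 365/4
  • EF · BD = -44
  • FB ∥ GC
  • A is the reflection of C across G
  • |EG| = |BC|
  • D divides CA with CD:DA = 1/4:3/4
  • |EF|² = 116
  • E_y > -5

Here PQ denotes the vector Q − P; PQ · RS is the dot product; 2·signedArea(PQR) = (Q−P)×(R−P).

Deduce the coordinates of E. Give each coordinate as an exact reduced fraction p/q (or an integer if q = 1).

E = (2, -4)

1. E_x = 2  [line -13/2·x + 7·y + 41 = 0 ∩ |ED|² = 365/4]
2. E_y = -4  [line -13/2·x + 7·y + 41 = 0 ∩ |ED|² = 365/4]
   → E = (2, -4)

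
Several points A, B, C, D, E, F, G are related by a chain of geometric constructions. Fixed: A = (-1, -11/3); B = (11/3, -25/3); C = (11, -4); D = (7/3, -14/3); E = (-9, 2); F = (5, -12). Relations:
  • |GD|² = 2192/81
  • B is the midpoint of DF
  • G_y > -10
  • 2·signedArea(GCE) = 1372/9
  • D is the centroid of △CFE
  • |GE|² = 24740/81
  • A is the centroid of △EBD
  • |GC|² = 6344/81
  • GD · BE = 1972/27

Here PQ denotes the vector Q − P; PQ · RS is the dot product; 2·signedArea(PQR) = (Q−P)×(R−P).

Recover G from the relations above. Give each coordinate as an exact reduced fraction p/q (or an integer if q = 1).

1. G_x = 37/9  [2·signedArea(GCE) = 1372/9 ∩ GD · BE = 1972/27]
2. G_y = -86/9  [2·signedArea(GCE) = 1372/9 ∩ GD · BE = 1972/27]
   → G = (37/9, -86/9)

G = (37/9, -86/9)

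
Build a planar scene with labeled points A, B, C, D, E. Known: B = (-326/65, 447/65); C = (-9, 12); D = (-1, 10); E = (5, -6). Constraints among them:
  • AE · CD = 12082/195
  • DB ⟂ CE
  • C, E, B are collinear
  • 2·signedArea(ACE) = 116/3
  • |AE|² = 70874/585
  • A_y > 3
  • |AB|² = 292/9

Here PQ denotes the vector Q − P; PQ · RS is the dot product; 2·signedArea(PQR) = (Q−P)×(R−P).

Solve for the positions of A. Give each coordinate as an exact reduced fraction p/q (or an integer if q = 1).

A = (-22/65, 707/195)

1. A_x = -22/65  [2·signedArea(ACE) = 116/3 ∩ AE · CD = 12082/195]
2. A_y = 707/195  [2·signedArea(ACE) = 116/3 ∩ AE · CD = 12082/195]
   → A = (-22/65, 707/195)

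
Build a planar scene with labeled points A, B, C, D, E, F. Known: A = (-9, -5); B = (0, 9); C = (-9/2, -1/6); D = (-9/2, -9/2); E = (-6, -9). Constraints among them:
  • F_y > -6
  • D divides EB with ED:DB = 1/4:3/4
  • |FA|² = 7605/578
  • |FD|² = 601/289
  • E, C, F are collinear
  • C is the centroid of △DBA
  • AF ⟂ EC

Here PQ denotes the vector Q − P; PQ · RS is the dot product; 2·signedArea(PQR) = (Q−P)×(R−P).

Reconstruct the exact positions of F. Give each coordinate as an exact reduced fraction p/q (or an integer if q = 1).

F = (-3135/578, -3241/578)

1. F_x = -3135/578  [E, C, F are collinear ∩ AF ⟂ EC]
2. F_y = -3241/578  [E, C, F are collinear ∩ AF ⟂ EC]
   → F = (-3135/578, -3241/578)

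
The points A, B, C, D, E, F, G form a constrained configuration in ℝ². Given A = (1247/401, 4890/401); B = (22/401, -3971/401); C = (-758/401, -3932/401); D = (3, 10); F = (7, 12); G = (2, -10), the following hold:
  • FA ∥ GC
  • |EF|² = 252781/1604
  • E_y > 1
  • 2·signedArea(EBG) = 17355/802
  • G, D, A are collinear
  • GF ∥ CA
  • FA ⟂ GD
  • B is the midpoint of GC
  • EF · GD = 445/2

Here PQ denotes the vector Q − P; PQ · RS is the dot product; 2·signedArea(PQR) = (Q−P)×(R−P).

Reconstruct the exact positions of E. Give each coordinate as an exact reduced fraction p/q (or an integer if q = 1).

1. E_x = 489/802  [line 39/401·x + 780/401·y + -1911/802 = 0 ∩ |EF|² = 252781/1604]
2. E_y = 479/401  [line 39/401·x + 780/401·y + -1911/802 = 0 ∩ |EF|² = 252781/1604]
   → E = (489/802, 479/401)

E = (489/802, 479/401)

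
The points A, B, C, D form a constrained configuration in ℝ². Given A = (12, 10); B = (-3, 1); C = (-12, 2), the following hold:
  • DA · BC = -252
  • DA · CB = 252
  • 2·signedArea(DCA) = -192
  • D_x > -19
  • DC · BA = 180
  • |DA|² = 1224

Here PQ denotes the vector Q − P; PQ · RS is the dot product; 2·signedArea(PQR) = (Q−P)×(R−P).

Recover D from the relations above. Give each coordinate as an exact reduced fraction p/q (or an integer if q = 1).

D = (-18, -8)

1. D_x = -18  [DA · BC = -252 ∩ 2·signedArea(DCA) = -192]
2. D_y = -8  [DA · BC = -252 ∩ 2·signedArea(DCA) = -192]
   → D = (-18, -8)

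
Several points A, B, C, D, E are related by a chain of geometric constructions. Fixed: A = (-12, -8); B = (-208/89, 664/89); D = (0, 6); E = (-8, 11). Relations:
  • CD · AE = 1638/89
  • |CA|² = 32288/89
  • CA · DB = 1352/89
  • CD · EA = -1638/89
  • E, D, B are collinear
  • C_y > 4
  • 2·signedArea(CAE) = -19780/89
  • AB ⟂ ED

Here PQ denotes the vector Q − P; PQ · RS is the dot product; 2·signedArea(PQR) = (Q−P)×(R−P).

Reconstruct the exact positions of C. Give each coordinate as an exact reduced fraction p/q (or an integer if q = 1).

C = (208/89, 404/89)

1. C_x = 208/89  [CD · AE = 1638/89 ∩ 2·signedArea(CAE) = -19780/89]
2. C_y = 404/89  [CD · AE = 1638/89 ∩ 2·signedArea(CAE) = -19780/89]
   → C = (208/89, 404/89)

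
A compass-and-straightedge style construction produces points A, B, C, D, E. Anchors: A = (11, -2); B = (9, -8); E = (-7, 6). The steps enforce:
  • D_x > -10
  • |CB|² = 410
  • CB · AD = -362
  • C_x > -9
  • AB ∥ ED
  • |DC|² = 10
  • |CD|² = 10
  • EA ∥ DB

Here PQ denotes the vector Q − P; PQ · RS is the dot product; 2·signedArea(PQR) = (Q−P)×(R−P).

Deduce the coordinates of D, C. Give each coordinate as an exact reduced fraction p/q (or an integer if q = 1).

C = (-8, 3)
D = (-9, 0)

1. D_x = -9  [EA ∥ DB ∩ AB ∥ ED]
2. D_y = 0  [EA ∥ DB ∩ AB ∥ ED]
   → D = (-9, 0)
3. C_x = -8  [line 20·x + -2·y + 166 = 0 ∩ |CB|² = 410]
4. C_y = 3  [line 20·x + -2·y + 166 = 0 ∩ |CB|² = 410]
   → C = (-8, 3)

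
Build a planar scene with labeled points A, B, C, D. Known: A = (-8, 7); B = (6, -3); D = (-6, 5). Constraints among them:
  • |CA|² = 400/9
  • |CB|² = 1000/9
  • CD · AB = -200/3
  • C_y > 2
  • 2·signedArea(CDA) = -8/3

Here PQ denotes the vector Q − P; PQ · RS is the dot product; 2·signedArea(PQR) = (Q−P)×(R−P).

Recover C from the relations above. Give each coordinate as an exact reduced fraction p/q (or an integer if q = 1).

C = (-8/3, 3)

1. C_x = -8/3  [2·signedArea(CDA) = -8/3 ∩ CD · AB = -200/3]
2. C_y = 3  [2·signedArea(CDA) = -8/3 ∩ CD · AB = -200/3]
   → C = (-8/3, 3)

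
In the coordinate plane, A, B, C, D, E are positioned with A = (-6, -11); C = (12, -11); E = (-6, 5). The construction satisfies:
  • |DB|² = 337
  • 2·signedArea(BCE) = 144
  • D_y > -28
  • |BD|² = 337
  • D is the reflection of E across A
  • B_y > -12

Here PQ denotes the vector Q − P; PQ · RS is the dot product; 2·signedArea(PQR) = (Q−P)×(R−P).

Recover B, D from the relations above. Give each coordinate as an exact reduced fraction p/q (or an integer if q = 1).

B = (3, -11)
D = (-6, -27)

1. D_x = -6  [D is the reflection of E across A]
2. D_y = -27  [D is the reflection of E across A]
   → D = (-6, -27)
3. B_x = 3  [line -16·x + -18·y + -150 = 0 ∩ |BD|² = 337]
4. B_y = -11  [line -16·x + -18·y + -150 = 0 ∩ |BD|² = 337]
   → B = (3, -11)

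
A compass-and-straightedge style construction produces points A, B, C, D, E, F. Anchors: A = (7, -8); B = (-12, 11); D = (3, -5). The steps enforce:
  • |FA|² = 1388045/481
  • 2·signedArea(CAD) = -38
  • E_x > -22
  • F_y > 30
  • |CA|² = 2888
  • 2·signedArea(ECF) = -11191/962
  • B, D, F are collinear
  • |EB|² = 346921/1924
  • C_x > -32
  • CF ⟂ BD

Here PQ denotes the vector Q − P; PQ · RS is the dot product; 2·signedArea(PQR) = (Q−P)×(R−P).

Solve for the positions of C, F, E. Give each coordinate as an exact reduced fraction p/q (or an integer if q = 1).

1. F_x = -14607/481  [line 16·x + 15·y + 27 = 0 ∩ |FA|² = 1388045/481]
2. F_y = 14715/481  [line 16·x + 15·y + 27 = 0 ∩ |FA|² = 1388045/481]
   → F = (-14607/481, 14715/481)
3. C_x = -31  [2·signedArea(CAD) = -38 ∩ CF ⟂ BD]
4. C_y = 30  [2·signedArea(CAD) = -38 ∩ CF ⟂ BD]
   → C = (-31, 30)
5. E_x = -20379/962  [line -285/481·x + 304/481·y + -24719/962 = 0 ∩ |EB|² = 346921/1924]
6. E_y = 10003/481  [line -285/481·x + 304/481·y + -24719/962 = 0 ∩ |EB|² = 346921/1924]
   → E = (-20379/962, 10003/481)

C = (-31, 30)
E = (-20379/962, 10003/481)
F = (-14607/481, 14715/481)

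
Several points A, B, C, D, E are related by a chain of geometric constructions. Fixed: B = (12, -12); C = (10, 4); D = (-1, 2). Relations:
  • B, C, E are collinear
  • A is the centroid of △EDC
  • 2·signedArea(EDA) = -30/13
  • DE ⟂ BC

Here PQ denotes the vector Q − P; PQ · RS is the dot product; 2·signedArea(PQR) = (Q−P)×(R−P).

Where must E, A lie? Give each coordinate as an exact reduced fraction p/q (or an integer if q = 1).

A = (248/39, 122/39)
E = (131/13, 44/13)

1. E_x = 131/13  [B, C, E are collinear ∩ DE ⟂ BC]
2. E_y = 44/13  [B, C, E are collinear ∩ DE ⟂ BC]
   → E = (131/13, 44/13)
3. A_x = 248/39  [A is the centroid of △EDC]
4. A_y = 122/39  [A is the centroid of △EDC]
   → A = (248/39, 122/39)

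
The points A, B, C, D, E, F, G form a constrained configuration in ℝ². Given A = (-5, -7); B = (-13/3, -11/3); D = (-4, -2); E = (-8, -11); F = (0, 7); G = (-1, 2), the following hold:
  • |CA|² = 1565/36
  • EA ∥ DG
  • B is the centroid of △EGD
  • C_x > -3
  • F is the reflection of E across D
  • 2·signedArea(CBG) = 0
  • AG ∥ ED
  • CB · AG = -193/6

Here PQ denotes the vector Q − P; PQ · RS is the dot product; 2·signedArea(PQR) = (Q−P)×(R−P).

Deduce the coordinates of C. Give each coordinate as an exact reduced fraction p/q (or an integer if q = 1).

1. C_x = -8/3  [2·signedArea(CBG) = 0 ∩ CB · AG = -193/6]
2. C_y = -5/6  [2·signedArea(CBG) = 0 ∩ CB · AG = -193/6]
   → C = (-8/3, -5/6)

C = (-8/3, -5/6)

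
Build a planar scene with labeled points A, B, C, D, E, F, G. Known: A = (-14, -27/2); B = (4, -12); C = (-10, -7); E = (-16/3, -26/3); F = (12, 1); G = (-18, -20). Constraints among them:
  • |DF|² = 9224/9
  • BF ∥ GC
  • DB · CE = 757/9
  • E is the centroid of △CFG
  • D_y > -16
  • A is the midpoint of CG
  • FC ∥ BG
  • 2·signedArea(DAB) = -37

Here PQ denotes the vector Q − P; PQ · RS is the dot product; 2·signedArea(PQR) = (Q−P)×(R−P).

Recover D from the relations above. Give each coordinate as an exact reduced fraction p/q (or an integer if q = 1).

D = (-46/3, -47/3)

1. D_x = -46/3  [DB · CE = 757/9 ∩ 2·signedArea(DAB) = -37]
2. D_y = -47/3  [DB · CE = 757/9 ∩ 2·signedArea(DAB) = -37]
   → D = (-46/3, -47/3)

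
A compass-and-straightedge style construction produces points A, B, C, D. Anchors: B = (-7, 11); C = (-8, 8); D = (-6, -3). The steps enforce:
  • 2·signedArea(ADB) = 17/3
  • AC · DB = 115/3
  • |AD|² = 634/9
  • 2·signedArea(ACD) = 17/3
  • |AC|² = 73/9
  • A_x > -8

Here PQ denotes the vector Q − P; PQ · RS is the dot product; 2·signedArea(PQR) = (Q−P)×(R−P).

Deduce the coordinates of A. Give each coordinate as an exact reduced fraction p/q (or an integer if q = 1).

A = (-7, 16/3)

1. A_x = -7  [2·signedArea(ACD) = 17/3 ∩ AC · DB = 115/3]
2. A_y = 16/3  [2·signedArea(ACD) = 17/3 ∩ AC · DB = 115/3]
   → A = (-7, 16/3)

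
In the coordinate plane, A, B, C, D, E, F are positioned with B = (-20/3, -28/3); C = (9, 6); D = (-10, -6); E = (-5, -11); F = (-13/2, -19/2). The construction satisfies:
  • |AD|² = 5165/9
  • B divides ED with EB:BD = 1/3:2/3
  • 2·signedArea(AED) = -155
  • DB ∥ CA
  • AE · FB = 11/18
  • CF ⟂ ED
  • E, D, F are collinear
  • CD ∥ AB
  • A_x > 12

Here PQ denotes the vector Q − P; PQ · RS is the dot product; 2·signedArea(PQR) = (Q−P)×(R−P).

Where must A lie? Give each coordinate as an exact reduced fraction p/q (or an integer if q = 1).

1. A_x = 37/3  [CD ∥ AB ∩ DB ∥ CA]
2. A_y = 8/3  [CD ∥ AB ∩ DB ∥ CA]
   → A = (37/3, 8/3)

A = (37/3, 8/3)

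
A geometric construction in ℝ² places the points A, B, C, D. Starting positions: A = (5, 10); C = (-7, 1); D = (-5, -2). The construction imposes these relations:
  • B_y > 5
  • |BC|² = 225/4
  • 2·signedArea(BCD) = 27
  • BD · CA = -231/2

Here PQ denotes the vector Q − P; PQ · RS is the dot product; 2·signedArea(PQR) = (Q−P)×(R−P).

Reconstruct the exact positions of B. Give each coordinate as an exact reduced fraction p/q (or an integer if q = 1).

B = (-1, 11/2)

1. B_x = -1  [BD · CA = -231/2 ∩ 2·signedArea(BCD) = 27]
2. B_y = 11/2  [BD · CA = -231/2 ∩ 2·signedArea(BCD) = 27]
   → B = (-1, 11/2)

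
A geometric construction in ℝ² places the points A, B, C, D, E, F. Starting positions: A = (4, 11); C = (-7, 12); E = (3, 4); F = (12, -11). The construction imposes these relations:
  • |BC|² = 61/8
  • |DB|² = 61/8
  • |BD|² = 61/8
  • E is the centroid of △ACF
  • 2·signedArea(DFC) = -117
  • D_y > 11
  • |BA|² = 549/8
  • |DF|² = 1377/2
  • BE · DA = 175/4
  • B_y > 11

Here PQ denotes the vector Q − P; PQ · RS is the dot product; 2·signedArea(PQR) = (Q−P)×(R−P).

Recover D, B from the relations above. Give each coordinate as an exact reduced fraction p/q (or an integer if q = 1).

1. D_x = -3/2  [line -23·x + -19·y + 184 = 0 ∩ |DF|² = 1377/2]
2. D_y = 23/2  [line -23·x + -19·y + 184 = 0 ∩ |DF|² = 1377/2]
   → D = (-3/2, 23/2)
3. B_x = -17/4  [line -11/2·x + 1/2·y + -117/4 = 0 ∩ |DB|² = 61/8]
4. B_y = 47/4  [line -11/2·x + 1/2·y + -117/4 = 0 ∩ |DB|² = 61/8]
   → B = (-17/4, 47/4)

B = (-17/4, 47/4)
D = (-3/2, 23/2)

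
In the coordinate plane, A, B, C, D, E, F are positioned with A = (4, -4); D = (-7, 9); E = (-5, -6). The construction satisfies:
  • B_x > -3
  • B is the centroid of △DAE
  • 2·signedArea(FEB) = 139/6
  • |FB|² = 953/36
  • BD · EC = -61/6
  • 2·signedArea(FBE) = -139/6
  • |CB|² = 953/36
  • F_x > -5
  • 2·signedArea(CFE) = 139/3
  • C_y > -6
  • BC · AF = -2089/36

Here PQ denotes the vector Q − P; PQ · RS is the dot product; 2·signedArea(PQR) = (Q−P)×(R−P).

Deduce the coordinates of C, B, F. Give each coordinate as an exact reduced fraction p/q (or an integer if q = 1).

1. B_x = -8/3  [B is the centroid of △DAE]
2. B_y = -1/3  [B is the centroid of △DAE]
   → B = (-8/3, -1/3)
3. F_x = -29/6  [line 17/3·x + -7/3·y + 75/2 = 0 ∩ |FB|² = 953/36]
4. F_y = 13/3  [line 17/3·x + -7/3·y + 75/2 = 0 ∩ |FB|² = 953/36]
   → F = (-29/6, 13/3)
5. C_x = -1/2  [2·signedArea(CFE) = 139/3 ∩ BC · AF = -2089/36]
6. C_y = -5  [2·signedArea(CFE) = 139/3 ∩ BC · AF = -2089/36]
   → C = (-1/2, -5)

B = (-8/3, -1/3)
C = (-1/2, -5)
F = (-29/6, 13/3)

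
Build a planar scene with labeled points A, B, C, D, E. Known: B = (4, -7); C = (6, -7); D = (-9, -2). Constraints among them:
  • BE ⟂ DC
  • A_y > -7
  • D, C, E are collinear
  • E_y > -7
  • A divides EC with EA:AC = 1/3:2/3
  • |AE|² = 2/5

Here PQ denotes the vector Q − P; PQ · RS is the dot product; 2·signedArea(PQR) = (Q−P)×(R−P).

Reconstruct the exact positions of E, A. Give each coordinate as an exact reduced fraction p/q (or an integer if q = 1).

A = (24/5, -33/5)
E = (21/5, -32/5)

1. E_x = 21/5  [D, C, E are collinear ∩ BE ⟂ DC]
2. E_y = -32/5  [D, C, E are collinear ∩ BE ⟂ DC]
   → E = (21/5, -32/5)
3. A_x = 24/5  [A divides EC with EA:AC = 1/3:2/3]
4. A_y = -33/5  [A divides EC with EA:AC = 1/3:2/3]
   → A = (24/5, -33/5)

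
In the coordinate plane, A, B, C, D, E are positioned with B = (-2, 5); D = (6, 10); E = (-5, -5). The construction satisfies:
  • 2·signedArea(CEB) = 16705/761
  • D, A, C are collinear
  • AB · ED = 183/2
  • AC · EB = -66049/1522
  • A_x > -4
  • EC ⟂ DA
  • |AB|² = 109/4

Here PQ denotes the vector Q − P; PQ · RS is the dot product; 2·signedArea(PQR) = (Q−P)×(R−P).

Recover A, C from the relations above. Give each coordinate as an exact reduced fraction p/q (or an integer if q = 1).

1. A_x = -7/2  [line -11·x + -15·y + -77/2 = 0 ∩ |AB|² = 109/4]
2. A_y = 0  [line -11·x + -15·y + -77/2 = 0 ∩ |AB|² = 109/4]
   → A = (-7/2, 0)
3. C_x = -5105/761  [AC · EB = -66049/1522 ∩ D, A, C are collinear]
4. C_y = -2570/761  [AC · EB = -66049/1522 ∩ D, A, C are collinear]
   → C = (-5105/761, -2570/761)

A = (-7/2, 0)
C = (-5105/761, -2570/761)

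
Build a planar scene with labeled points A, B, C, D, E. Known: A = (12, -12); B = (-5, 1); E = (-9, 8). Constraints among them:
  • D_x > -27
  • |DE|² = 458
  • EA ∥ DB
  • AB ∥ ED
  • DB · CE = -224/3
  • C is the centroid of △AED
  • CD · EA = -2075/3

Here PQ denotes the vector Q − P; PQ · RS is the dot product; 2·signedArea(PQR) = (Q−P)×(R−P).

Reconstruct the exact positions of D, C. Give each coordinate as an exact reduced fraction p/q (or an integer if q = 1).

C = (-23/3, 17/3)
D = (-26, 21)

1. D_x = -26  [EA ∥ DB ∩ AB ∥ ED]
2. D_y = 21  [EA ∥ DB ∩ AB ∥ ED]
   → D = (-26, 21)
3. C_x = -23/3  [C is the centroid of △AED]
4. C_y = 17/3  [C is the centroid of △AED]
   → C = (-23/3, 17/3)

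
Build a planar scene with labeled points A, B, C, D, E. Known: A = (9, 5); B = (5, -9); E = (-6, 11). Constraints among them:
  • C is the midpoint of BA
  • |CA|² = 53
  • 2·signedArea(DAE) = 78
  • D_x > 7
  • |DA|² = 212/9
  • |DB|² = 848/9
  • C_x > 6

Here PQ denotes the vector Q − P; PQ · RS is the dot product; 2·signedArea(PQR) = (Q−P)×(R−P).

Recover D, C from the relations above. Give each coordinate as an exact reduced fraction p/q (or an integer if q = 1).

C = (7, -2)
D = (23/3, 1/3)

1. D_x = 23/3  [line -6·x + -15·y + 51 = 0 ∩ |DA|² = 212/9]
2. D_y = 1/3  [line -6·x + -15·y + 51 = 0 ∩ |DA|² = 212/9]
   → D = (23/3, 1/3)
3. C_x = 7  [C is the midpoint of BA]
4. C_y = -2  [C is the midpoint of BA]
   → C = (7, -2)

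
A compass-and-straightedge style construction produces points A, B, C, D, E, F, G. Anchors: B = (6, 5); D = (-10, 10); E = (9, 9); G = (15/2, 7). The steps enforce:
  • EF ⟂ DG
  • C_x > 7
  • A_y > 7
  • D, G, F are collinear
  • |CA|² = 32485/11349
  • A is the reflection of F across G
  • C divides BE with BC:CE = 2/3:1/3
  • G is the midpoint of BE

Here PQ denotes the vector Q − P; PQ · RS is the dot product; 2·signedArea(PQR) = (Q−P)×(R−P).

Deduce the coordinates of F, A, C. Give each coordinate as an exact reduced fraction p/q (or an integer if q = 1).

A = (8040/1261, 9070/1261)
C = (8, 23/3)
F = (10875/1261, 8584/1261)

1. F_x = 10875/1261  [D, G, F are collinear ∩ EF ⟂ DG]
2. F_y = 8584/1261  [D, G, F are collinear ∩ EF ⟂ DG]
   → F = (10875/1261, 8584/1261)
3. A_x = 8040/1261  [A is the reflection of F across G]
4. A_y = 9070/1261  [A is the reflection of F across G]
   → A = (8040/1261, 9070/1261)
5. C_x = 8  [C divides BE with BC:CE = 2/3:1/3]
6. C_y = 23/3  [C divides BE with BC:CE = 2/3:1/3]
   → C = (8, 23/3)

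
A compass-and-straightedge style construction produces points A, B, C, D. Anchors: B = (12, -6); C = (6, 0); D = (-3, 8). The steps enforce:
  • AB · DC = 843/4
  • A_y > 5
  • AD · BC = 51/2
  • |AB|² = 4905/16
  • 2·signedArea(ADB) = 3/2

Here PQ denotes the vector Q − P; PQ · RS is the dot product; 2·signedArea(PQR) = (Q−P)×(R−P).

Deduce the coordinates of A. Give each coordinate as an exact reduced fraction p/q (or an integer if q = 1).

A = (-3/4, 6)

1. A_x = -3/4  [AD · BC = 51/2 ∩ 2·signedArea(ADB) = 3/2]
2. A_y = 6  [AD · BC = 51/2 ∩ 2·signedArea(ADB) = 3/2]
   → A = (-3/4, 6)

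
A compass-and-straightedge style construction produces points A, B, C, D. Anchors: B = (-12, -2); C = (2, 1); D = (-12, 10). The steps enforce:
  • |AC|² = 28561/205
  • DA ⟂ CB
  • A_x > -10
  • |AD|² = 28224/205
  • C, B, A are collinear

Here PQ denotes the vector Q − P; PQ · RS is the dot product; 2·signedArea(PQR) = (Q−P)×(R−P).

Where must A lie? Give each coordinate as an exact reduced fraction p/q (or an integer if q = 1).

A = (-1956/205, -302/205)

1. A_x = -1956/205  [C, B, A are collinear ∩ DA ⟂ CB]
2. A_y = -302/205  [C, B, A are collinear ∩ DA ⟂ CB]
   → A = (-1956/205, -302/205)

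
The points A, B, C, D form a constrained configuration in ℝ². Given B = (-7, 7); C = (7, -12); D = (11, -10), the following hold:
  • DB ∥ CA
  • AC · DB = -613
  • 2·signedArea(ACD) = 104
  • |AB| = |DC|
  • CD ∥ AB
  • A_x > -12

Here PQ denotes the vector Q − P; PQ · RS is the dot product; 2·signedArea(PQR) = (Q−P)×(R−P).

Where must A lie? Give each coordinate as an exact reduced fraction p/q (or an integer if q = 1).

A = (-11, 5)

1. A_x = -11  [CD ∥ AB ∩ DB ∥ CA]
2. A_y = 5  [CD ∥ AB ∩ DB ∥ CA]
   → A = (-11, 5)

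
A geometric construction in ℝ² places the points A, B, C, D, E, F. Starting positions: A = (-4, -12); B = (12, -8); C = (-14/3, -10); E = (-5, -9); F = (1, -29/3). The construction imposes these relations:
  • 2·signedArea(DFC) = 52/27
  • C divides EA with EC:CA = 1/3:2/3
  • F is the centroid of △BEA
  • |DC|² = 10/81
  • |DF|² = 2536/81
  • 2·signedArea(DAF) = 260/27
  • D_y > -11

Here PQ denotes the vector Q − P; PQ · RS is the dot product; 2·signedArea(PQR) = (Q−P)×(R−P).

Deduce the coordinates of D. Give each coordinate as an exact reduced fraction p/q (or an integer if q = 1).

1. D_x = -41/9  [2·signedArea(DFC) = 52/27 ∩ 2·signedArea(DAF) = 260/27]
2. D_y = -31/3  [2·signedArea(DFC) = 52/27 ∩ 2·signedArea(DAF) = 260/27]
   → D = (-41/9, -31/3)

D = (-41/9, -31/3)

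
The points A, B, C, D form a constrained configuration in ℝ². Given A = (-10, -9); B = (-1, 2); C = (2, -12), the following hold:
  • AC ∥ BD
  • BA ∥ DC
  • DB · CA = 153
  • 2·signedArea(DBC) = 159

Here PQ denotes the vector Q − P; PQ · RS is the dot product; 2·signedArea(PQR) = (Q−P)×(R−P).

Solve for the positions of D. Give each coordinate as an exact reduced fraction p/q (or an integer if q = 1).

1. D_x = 11  [BA ∥ DC ∩ AC ∥ BD]
2. D_y = -1  [BA ∥ DC ∩ AC ∥ BD]
   → D = (11, -1)

D = (11, -1)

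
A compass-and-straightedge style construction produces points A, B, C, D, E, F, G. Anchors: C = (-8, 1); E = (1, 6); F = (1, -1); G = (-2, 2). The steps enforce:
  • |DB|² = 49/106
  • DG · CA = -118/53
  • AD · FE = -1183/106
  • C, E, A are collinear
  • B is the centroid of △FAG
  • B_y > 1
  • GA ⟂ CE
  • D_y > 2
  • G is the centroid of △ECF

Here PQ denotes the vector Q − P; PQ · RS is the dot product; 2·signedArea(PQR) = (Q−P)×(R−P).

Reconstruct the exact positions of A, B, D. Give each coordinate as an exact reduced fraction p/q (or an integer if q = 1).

A = (-317/106, 401/106)
B = (-141/106, 169/106)
D = (-88/53, 116/53)

1. A_x = -317/106  [C, E, A are collinear ∩ GA ⟂ CE]
2. A_y = 401/106  [C, E, A are collinear ∩ GA ⟂ CE]
   → A = (-317/106, 401/106)
3. B_x = -141/106  [B is the centroid of △FAG]
4. B_y = 169/106  [B is the centroid of △FAG]
   → B = (-141/106, 169/106)
5. D_x = -88/53  [DG · CA = -118/53 ∩ AD · FE = -1183/106]
6. D_y = 116/53  [DG · CA = -118/53 ∩ AD · FE = -1183/106]
   → D = (-88/53, 116/53)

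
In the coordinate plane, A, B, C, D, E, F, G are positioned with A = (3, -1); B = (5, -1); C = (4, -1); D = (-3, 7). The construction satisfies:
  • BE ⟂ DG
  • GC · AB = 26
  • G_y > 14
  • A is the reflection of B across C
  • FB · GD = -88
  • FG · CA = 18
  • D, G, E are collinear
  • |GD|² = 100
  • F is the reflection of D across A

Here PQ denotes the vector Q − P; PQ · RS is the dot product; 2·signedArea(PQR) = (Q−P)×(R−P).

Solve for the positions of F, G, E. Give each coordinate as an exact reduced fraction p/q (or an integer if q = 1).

E = (93/25, -49/25)
F = (9, -9)
G = (-9, 15)

1. F_x = 9  [F is the reflection of D across A]
2. F_y = -9  [F is the reflection of D across A]
   → F = (9, -9)
3. G_x = -9  [GC · AB = 26 ∩ FB · GD = -88]
4. G_y = 15  [GC · AB = 26 ∩ FB · GD = -88]
   → G = (-9, 15)
5. E_x = 93/25  [D, G, E are collinear ∩ BE ⟂ DG]
6. E_y = -49/25  [D, G, E are collinear ∩ BE ⟂ DG]
   → E = (93/25, -49/25)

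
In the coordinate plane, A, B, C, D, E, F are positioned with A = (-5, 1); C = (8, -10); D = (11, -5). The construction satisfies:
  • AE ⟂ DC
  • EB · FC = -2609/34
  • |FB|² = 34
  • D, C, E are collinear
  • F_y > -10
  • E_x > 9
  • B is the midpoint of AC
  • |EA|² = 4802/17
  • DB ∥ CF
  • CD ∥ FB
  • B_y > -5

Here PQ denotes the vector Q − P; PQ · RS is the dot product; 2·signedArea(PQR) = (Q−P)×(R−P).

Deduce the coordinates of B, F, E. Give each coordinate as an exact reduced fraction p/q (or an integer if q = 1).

1. B_x = 3/2  [B is the midpoint of AC]
2. B_y = -9/2  [B is the midpoint of AC]
   → B = (3/2, -9/2)
3. F_x = -3/2  [CD ∥ FB ∩ DB ∥ CF]
4. F_y = -19/2  [CD ∥ FB ∩ DB ∥ CF]
   → F = (-3/2, -19/2)
5. E_x = 160/17  [D, C, E are collinear ∩ AE ⟂ DC]
6. E_y = -130/17  [D, C, E are collinear ∩ AE ⟂ DC]
   → E = (160/17, -130/17)

B = (3/2, -9/2)
E = (160/17, -130/17)
F = (-3/2, -19/2)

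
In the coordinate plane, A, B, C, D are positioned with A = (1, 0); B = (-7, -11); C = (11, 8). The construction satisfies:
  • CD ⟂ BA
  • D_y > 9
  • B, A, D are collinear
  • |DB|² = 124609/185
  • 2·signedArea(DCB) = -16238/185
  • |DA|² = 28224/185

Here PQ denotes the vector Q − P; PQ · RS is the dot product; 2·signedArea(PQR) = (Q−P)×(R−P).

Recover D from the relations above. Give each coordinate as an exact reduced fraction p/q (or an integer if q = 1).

D = (1529/185, 1848/185)

1. D_x = 1529/185  [B, A, D are collinear ∩ CD ⟂ BA]
2. D_y = 1848/185  [B, A, D are collinear ∩ CD ⟂ BA]
   → D = (1529/185, 1848/185)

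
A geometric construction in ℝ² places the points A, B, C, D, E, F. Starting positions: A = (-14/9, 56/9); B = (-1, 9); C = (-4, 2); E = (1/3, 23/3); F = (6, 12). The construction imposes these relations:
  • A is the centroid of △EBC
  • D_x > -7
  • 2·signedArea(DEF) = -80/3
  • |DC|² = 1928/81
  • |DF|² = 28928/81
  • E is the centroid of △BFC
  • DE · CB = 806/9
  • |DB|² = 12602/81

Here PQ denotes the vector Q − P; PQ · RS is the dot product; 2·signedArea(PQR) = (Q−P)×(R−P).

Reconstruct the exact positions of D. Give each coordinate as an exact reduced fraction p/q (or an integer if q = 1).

1. D_x = -58/9  [2·signedArea(DEF) = -80/3 ∩ DE · CB = 806/9]
2. D_y = -20/9  [2·signedArea(DEF) = -80/3 ∩ DE · CB = 806/9]
   → D = (-58/9, -20/9)

D = (-58/9, -20/9)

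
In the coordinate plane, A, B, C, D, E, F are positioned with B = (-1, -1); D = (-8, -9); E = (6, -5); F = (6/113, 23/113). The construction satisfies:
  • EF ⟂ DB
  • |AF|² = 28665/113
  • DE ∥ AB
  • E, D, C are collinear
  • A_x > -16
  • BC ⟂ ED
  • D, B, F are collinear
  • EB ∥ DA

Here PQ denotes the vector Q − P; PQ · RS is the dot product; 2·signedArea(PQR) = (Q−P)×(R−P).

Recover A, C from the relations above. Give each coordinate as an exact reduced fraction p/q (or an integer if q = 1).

A = (-15, -5)
C = (31/53, -347/53)

1. A_x = -15  [DE ∥ AB ∩ EB ∥ DA]
2. A_y = -5  [DE ∥ AB ∩ EB ∥ DA]
   → A = (-15, -5)
3. C_x = 31/53  [E, D, C are collinear ∩ BC ⟂ ED]
4. C_y = -347/53  [E, D, C are collinear ∩ BC ⟂ ED]
   → C = (31/53, -347/53)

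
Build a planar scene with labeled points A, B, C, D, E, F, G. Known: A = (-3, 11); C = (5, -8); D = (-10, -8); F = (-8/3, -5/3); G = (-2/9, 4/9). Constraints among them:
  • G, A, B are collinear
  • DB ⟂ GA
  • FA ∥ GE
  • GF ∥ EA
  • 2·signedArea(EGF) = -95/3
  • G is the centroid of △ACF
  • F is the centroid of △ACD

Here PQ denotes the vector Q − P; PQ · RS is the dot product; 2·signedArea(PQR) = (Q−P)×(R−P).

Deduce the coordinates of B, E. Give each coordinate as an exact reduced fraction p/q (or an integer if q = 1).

B = (236/193, -974/193)
E = (-5/9, 118/9)

1. B_x = 236/193  [G, A, B are collinear ∩ DB ⟂ GA]
2. B_y = -974/193  [G, A, B are collinear ∩ DB ⟂ GA]
   → B = (236/193, -974/193)
3. E_x = -5/9  [GF ∥ EA ∩ FA ∥ GE]
4. E_y = 118/9  [GF ∥ EA ∩ FA ∥ GE]
   → E = (-5/9, 118/9)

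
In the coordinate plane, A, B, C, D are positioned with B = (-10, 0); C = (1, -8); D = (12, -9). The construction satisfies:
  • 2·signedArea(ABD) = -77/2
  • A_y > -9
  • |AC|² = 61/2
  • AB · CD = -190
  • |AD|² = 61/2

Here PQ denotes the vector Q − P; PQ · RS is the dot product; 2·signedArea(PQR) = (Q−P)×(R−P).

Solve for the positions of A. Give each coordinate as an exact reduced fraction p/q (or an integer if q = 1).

1. A_x = 13/2  [AB · CD = -190 ∩ 2·signedArea(ABD) = -77/2]
2. A_y = -17/2  [AB · CD = -190 ∩ 2·signedArea(ABD) = -77/2]
   → A = (13/2, -17/2)

A = (13/2, -17/2)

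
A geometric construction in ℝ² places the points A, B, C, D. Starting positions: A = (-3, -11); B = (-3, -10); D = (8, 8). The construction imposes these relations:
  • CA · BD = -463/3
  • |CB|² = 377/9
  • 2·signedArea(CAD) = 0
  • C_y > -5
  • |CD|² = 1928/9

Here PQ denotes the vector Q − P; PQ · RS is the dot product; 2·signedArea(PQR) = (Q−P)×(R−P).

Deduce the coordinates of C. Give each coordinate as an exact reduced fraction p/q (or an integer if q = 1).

C = (2/3, -14/3)

1. C_x = 2/3  [2·signedArea(CAD) = 0 ∩ CA · BD = -463/3]
2. C_y = -14/3  [2·signedArea(CAD) = 0 ∩ CA · BD = -463/3]
   → C = (2/3, -14/3)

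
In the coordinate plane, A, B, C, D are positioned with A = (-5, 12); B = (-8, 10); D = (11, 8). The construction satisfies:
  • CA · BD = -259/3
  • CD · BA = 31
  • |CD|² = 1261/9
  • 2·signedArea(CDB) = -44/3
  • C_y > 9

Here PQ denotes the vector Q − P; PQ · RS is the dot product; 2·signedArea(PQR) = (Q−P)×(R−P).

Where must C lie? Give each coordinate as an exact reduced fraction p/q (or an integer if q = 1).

C = (-2/3, 10)

1. C_x = -2/3  [2·signedArea(CDB) = -44/3 ∩ CD · BA = 31]
2. C_y = 10  [2·signedArea(CDB) = -44/3 ∩ CD · BA = 31]
   → C = (-2/3, 10)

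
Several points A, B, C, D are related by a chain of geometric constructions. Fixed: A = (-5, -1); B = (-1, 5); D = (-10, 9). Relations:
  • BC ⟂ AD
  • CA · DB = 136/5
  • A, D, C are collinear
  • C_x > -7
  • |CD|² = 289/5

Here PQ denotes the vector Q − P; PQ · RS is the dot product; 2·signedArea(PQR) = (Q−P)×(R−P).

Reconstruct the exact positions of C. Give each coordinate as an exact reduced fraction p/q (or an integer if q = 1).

1. C_x = -33/5  [A, D, C are collinear ∩ BC ⟂ AD]
2. C_y = 11/5  [A, D, C are collinear ∩ BC ⟂ AD]
   → C = (-33/5, 11/5)

C = (-33/5, 11/5)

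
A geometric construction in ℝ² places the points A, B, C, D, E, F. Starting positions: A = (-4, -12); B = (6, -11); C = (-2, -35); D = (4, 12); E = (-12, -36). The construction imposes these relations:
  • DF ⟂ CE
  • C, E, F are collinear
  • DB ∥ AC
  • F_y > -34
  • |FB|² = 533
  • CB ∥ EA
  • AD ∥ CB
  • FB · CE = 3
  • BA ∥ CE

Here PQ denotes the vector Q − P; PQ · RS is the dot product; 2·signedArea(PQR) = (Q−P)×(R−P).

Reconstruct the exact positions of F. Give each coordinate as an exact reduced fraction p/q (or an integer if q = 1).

1. F_x = 868/101  [C, E, F are collinear ∩ DF ⟂ CE]
2. F_y = -3428/101  [C, E, F are collinear ∩ DF ⟂ CE]
   → F = (868/101, -3428/101)

F = (868/101, -3428/101)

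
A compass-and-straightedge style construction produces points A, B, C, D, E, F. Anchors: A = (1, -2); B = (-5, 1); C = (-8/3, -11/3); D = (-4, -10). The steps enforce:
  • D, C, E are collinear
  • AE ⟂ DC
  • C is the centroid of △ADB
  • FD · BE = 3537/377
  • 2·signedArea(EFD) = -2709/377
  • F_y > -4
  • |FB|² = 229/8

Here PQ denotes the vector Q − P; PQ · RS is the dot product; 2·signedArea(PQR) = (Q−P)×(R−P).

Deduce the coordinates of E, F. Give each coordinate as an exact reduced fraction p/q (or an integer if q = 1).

E = (-820/377, -502/377)
F = (-7/4, -13/4)

1. E_x = -820/377  [D, C, E are collinear ∩ AE ⟂ DC]
2. E_y = -502/377  [D, C, E are collinear ∩ AE ⟂ DC]
   → E = (-820/377, -502/377)
3. F_x = -7/4  [FD · BE = 3537/377 ∩ 2·signedArea(EFD) = -2709/377]
4. F_y = -13/4  [FD · BE = 3537/377 ∩ 2·signedArea(EFD) = -2709/377]
   → F = (-7/4, -13/4)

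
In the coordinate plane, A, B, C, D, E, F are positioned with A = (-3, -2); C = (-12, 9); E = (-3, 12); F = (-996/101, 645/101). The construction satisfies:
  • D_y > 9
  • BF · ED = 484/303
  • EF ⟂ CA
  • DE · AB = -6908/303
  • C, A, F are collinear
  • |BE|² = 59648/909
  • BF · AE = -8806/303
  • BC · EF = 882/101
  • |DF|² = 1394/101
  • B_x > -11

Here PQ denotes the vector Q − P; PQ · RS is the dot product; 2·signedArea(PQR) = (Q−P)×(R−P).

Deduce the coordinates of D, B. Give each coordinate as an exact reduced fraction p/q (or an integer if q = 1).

1. B_x = -1039/101  [BC · EF = 882/101 ∩ BF · AE = -8806/303]
2. B_y = 2564/303  [BC · EF = 882/101 ∩ BF · AE = -8806/303]
   → B = (-1039/101, 2564/303)
3. D_x = -9  [DE · AB = -6908/303 ∩ BF · ED = 484/303]
4. D_y = 10  [DE · AB = -6908/303 ∩ BF · ED = 484/303]
   → D = (-9, 10)

B = (-1039/101, 2564/303)
D = (-9, 10)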